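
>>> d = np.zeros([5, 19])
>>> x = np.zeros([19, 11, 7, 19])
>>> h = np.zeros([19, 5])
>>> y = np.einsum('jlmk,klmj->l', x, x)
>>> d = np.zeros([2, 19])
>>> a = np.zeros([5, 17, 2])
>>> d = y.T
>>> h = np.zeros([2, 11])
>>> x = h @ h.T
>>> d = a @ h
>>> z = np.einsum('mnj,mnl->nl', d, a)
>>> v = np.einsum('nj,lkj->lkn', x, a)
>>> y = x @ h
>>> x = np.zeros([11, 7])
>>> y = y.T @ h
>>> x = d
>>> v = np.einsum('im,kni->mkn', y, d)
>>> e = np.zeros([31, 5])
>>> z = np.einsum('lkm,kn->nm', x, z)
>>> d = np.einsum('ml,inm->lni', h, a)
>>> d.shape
(11, 17, 5)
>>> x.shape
(5, 17, 11)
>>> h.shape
(2, 11)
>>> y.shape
(11, 11)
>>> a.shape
(5, 17, 2)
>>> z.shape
(2, 11)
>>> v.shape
(11, 5, 17)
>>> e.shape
(31, 5)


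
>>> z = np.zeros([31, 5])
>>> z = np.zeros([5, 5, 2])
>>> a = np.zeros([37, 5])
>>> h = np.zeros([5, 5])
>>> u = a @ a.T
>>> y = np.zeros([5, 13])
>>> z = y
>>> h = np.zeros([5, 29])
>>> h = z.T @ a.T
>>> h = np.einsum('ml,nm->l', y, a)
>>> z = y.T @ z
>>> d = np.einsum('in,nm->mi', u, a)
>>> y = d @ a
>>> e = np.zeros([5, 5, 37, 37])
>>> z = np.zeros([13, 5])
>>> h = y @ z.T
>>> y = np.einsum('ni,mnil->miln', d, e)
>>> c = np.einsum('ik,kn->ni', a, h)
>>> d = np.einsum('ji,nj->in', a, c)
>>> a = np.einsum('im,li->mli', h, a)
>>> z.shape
(13, 5)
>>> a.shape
(13, 37, 5)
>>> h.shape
(5, 13)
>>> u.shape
(37, 37)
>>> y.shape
(5, 37, 37, 5)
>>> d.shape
(5, 13)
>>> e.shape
(5, 5, 37, 37)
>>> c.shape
(13, 37)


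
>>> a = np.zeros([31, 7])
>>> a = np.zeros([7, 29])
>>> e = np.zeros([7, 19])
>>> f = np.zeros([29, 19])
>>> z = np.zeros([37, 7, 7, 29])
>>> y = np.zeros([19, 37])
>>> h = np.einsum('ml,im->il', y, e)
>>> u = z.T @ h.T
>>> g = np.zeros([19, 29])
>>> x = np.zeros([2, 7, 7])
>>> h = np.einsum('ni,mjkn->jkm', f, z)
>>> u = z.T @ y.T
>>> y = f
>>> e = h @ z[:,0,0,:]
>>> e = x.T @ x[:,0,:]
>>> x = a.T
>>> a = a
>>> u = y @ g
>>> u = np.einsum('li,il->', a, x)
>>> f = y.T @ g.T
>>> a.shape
(7, 29)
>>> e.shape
(7, 7, 7)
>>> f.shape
(19, 19)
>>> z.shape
(37, 7, 7, 29)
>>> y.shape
(29, 19)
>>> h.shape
(7, 7, 37)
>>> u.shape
()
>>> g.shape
(19, 29)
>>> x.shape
(29, 7)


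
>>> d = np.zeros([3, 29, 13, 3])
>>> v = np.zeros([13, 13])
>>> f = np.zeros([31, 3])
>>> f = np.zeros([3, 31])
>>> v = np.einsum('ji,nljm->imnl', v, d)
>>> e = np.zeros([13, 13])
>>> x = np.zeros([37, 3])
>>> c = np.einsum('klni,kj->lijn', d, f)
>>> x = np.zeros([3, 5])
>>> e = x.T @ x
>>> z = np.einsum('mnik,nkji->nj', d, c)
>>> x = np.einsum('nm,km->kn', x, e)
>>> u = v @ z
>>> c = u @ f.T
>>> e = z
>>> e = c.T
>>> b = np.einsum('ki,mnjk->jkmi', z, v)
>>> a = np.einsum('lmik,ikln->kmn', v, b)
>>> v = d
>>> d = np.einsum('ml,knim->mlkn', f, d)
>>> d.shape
(3, 31, 3, 29)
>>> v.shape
(3, 29, 13, 3)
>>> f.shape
(3, 31)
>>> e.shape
(3, 3, 3, 13)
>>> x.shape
(5, 3)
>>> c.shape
(13, 3, 3, 3)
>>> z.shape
(29, 31)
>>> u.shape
(13, 3, 3, 31)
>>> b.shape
(3, 29, 13, 31)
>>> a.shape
(29, 3, 31)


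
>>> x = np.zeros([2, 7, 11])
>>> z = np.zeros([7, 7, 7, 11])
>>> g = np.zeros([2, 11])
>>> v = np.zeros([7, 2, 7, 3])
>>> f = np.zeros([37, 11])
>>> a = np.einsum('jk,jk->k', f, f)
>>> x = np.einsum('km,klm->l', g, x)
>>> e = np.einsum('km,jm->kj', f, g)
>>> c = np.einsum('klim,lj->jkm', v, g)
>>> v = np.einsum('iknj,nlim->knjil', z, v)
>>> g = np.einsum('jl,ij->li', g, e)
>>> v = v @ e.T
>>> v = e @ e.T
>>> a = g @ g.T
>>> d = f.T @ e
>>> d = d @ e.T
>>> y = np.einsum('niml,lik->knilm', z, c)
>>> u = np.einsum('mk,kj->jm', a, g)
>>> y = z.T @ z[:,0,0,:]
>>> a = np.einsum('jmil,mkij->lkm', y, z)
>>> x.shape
(7,)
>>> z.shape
(7, 7, 7, 11)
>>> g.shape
(11, 37)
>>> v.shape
(37, 37)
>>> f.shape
(37, 11)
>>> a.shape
(11, 7, 7)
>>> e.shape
(37, 2)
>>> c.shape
(11, 7, 3)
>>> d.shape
(11, 37)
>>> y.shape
(11, 7, 7, 11)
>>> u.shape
(37, 11)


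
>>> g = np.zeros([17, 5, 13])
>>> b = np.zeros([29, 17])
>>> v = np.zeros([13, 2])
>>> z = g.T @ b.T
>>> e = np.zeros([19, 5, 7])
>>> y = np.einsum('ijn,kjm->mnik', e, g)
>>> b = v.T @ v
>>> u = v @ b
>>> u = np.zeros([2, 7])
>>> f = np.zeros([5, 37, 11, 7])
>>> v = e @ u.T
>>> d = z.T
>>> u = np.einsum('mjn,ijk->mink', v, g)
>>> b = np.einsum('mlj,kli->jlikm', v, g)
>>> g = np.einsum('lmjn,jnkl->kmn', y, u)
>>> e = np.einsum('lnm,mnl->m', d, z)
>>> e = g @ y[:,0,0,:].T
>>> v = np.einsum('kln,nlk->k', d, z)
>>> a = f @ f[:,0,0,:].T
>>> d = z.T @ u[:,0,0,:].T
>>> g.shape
(2, 7, 17)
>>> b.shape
(2, 5, 13, 17, 19)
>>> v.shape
(29,)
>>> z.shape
(13, 5, 29)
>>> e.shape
(2, 7, 13)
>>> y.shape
(13, 7, 19, 17)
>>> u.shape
(19, 17, 2, 13)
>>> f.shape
(5, 37, 11, 7)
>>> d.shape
(29, 5, 19)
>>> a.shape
(5, 37, 11, 5)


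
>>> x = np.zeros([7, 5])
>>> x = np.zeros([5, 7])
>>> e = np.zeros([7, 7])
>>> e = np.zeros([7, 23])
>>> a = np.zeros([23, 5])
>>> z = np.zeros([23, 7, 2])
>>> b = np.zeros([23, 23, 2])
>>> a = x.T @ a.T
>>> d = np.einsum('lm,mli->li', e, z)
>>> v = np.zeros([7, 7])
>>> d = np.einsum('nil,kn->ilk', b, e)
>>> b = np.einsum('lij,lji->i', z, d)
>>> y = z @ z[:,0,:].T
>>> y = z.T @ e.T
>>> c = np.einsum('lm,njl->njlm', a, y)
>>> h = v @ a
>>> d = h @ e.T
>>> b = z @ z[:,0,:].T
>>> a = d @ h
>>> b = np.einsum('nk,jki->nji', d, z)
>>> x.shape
(5, 7)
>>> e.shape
(7, 23)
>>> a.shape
(7, 23)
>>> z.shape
(23, 7, 2)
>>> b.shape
(7, 23, 2)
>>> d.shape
(7, 7)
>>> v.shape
(7, 7)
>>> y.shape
(2, 7, 7)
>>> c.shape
(2, 7, 7, 23)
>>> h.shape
(7, 23)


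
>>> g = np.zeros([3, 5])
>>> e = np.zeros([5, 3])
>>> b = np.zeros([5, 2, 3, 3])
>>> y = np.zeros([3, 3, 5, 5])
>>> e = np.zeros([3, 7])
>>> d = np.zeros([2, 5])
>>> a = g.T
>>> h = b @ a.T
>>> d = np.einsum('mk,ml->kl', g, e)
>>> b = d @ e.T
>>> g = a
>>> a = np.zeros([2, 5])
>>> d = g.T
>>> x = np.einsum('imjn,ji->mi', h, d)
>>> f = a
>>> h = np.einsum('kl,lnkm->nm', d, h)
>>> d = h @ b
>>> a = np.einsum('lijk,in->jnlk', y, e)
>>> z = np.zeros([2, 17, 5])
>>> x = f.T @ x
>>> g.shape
(5, 3)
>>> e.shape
(3, 7)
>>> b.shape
(5, 3)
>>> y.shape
(3, 3, 5, 5)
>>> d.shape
(2, 3)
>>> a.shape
(5, 7, 3, 5)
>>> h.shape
(2, 5)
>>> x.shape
(5, 5)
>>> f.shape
(2, 5)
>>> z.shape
(2, 17, 5)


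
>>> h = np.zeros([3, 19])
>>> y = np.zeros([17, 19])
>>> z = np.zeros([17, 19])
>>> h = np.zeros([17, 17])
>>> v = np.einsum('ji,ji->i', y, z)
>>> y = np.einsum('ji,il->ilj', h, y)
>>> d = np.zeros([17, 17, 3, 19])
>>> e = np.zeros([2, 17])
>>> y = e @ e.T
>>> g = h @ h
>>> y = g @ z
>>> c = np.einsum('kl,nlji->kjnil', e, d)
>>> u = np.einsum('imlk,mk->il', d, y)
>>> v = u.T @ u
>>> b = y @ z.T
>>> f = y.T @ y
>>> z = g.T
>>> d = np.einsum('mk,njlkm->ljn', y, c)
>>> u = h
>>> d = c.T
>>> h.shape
(17, 17)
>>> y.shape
(17, 19)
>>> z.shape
(17, 17)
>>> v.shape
(3, 3)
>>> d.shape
(17, 19, 17, 3, 2)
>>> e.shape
(2, 17)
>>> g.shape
(17, 17)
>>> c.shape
(2, 3, 17, 19, 17)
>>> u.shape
(17, 17)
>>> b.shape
(17, 17)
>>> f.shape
(19, 19)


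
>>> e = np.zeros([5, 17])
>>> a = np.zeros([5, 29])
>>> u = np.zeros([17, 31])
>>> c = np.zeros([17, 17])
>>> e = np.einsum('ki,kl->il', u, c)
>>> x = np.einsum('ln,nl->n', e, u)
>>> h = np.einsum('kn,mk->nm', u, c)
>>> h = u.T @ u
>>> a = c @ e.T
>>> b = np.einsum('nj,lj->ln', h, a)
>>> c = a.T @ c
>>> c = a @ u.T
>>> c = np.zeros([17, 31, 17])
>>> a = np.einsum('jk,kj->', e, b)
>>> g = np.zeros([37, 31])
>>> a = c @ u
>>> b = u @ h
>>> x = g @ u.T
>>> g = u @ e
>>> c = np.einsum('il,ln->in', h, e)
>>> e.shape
(31, 17)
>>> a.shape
(17, 31, 31)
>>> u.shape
(17, 31)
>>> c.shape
(31, 17)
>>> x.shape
(37, 17)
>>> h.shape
(31, 31)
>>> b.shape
(17, 31)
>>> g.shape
(17, 17)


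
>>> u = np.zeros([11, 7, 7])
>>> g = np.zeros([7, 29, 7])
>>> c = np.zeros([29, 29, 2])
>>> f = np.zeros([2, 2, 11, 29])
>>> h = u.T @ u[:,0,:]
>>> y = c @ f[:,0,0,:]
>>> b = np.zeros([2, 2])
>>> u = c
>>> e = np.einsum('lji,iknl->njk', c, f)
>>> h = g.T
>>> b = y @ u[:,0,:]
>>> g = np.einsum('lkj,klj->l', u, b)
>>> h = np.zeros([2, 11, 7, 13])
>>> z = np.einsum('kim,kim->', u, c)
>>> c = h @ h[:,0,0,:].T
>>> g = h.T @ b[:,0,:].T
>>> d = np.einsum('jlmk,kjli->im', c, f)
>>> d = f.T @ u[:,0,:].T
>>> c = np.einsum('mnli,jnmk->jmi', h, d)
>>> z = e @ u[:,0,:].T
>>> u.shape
(29, 29, 2)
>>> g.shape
(13, 7, 11, 29)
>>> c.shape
(29, 2, 13)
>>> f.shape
(2, 2, 11, 29)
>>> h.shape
(2, 11, 7, 13)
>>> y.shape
(29, 29, 29)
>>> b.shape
(29, 29, 2)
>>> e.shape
(11, 29, 2)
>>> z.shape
(11, 29, 29)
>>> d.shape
(29, 11, 2, 29)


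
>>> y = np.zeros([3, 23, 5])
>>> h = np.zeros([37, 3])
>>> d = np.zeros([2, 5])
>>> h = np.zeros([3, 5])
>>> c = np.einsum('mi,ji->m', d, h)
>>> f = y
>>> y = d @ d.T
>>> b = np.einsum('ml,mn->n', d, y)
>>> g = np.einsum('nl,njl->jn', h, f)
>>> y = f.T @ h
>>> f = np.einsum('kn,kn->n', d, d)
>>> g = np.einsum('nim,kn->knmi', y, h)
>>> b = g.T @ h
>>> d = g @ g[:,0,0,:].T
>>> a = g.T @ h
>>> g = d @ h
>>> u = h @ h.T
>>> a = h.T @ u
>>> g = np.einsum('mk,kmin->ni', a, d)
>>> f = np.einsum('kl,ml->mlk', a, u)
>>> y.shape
(5, 23, 5)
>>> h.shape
(3, 5)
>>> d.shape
(3, 5, 5, 3)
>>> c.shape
(2,)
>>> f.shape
(3, 3, 5)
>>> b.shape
(23, 5, 5, 5)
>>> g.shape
(3, 5)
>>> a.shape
(5, 3)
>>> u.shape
(3, 3)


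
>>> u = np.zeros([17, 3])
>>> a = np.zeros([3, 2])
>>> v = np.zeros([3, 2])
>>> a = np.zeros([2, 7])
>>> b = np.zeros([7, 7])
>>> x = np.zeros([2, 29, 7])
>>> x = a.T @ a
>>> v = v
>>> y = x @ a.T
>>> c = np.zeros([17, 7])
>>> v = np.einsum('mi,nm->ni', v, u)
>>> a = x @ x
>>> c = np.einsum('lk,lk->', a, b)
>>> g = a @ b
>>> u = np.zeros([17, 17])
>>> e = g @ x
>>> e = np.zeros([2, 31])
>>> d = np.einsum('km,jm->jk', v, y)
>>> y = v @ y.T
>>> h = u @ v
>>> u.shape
(17, 17)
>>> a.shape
(7, 7)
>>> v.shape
(17, 2)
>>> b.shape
(7, 7)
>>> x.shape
(7, 7)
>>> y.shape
(17, 7)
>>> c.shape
()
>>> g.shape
(7, 7)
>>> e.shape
(2, 31)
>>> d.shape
(7, 17)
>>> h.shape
(17, 2)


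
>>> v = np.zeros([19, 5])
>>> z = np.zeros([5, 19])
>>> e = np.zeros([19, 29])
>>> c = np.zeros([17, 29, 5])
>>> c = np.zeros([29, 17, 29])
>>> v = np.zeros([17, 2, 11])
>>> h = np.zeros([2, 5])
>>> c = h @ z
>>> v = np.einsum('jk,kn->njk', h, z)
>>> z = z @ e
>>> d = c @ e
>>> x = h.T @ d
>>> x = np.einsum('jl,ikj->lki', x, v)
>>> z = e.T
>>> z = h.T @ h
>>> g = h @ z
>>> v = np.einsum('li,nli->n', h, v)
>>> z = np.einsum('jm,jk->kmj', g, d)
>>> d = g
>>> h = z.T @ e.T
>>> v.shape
(19,)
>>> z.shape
(29, 5, 2)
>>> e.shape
(19, 29)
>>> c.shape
(2, 19)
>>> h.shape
(2, 5, 19)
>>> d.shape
(2, 5)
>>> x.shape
(29, 2, 19)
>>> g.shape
(2, 5)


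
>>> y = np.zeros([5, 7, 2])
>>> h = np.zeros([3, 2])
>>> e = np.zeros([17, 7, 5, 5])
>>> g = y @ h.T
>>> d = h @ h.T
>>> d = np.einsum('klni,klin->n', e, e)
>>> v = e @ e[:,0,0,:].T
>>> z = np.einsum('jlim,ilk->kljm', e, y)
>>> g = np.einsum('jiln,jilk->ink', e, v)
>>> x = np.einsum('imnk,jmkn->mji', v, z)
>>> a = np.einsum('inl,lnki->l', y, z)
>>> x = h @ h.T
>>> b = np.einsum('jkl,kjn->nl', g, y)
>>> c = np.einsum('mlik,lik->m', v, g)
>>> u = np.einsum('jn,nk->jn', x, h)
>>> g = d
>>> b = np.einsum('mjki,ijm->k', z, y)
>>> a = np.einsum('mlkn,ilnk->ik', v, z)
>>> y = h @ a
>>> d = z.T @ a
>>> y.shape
(3, 5)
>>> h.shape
(3, 2)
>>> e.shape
(17, 7, 5, 5)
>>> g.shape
(5,)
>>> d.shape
(5, 17, 7, 5)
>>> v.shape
(17, 7, 5, 17)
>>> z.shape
(2, 7, 17, 5)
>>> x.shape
(3, 3)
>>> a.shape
(2, 5)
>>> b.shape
(17,)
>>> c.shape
(17,)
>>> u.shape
(3, 3)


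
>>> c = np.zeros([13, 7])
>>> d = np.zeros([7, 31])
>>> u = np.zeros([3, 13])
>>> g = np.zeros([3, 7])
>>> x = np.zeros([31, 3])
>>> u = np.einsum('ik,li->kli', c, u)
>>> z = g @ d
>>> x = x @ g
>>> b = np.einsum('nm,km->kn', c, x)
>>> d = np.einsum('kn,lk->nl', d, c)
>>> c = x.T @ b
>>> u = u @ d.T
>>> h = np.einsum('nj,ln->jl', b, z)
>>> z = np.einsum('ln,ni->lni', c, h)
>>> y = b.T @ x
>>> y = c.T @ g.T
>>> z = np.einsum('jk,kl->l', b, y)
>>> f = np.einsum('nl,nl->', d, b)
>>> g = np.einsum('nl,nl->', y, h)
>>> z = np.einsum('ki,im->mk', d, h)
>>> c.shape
(7, 13)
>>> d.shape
(31, 13)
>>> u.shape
(7, 3, 31)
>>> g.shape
()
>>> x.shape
(31, 7)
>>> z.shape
(3, 31)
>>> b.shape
(31, 13)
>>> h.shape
(13, 3)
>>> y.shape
(13, 3)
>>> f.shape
()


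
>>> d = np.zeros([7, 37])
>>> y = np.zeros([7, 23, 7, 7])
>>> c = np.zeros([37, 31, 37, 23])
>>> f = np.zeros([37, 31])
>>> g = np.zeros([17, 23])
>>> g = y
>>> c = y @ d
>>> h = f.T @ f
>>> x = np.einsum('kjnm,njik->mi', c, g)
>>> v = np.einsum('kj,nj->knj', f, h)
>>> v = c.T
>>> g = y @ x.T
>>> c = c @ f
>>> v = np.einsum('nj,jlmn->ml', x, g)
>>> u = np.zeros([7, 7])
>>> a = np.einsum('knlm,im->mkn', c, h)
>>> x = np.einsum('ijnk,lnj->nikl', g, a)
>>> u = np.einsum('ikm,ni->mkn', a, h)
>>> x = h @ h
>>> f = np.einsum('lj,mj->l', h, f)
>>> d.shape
(7, 37)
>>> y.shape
(7, 23, 7, 7)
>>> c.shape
(7, 23, 7, 31)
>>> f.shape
(31,)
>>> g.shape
(7, 23, 7, 37)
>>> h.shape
(31, 31)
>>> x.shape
(31, 31)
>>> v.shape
(7, 23)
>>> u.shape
(23, 7, 31)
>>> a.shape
(31, 7, 23)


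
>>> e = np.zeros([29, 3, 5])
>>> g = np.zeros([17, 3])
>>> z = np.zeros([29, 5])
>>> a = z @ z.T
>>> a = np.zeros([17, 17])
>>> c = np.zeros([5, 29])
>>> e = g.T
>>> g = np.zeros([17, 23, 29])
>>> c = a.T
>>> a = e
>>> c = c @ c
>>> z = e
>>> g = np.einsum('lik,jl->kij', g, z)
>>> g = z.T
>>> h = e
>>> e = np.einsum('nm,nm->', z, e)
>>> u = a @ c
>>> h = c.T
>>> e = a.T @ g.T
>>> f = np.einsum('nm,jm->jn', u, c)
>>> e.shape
(17, 17)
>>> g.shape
(17, 3)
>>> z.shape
(3, 17)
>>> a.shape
(3, 17)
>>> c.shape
(17, 17)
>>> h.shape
(17, 17)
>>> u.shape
(3, 17)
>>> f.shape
(17, 3)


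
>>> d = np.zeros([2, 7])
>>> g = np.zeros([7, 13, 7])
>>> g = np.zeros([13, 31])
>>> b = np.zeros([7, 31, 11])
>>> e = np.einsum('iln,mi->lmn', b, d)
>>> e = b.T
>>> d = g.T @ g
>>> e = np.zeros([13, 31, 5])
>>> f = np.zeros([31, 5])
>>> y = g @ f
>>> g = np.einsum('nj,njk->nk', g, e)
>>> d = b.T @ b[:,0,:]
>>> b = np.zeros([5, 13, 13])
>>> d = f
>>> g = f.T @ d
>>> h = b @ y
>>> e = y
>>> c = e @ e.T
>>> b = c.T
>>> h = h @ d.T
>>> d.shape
(31, 5)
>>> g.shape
(5, 5)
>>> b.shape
(13, 13)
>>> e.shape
(13, 5)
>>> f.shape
(31, 5)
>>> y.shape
(13, 5)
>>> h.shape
(5, 13, 31)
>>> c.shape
(13, 13)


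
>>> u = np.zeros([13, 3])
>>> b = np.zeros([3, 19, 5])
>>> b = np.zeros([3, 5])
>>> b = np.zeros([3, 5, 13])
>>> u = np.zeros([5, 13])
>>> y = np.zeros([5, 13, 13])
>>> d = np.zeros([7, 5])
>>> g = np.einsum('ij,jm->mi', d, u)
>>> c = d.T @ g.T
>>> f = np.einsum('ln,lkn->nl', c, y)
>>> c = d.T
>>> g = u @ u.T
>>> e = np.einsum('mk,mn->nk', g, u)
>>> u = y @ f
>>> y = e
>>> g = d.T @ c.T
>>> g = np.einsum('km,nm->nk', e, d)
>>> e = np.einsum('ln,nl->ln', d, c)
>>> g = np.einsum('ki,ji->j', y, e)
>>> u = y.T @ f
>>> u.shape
(5, 5)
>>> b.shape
(3, 5, 13)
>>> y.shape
(13, 5)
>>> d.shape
(7, 5)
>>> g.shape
(7,)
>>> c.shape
(5, 7)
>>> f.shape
(13, 5)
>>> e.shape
(7, 5)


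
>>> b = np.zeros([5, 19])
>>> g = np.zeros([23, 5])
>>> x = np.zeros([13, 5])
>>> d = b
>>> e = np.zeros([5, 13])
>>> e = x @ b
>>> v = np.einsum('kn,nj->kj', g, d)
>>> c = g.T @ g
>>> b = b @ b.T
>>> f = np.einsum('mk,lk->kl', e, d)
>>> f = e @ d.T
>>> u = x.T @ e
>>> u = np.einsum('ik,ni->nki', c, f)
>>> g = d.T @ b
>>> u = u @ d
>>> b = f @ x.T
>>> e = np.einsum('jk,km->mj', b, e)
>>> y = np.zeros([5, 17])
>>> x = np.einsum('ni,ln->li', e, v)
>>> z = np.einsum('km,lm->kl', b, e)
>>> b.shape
(13, 13)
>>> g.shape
(19, 5)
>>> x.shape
(23, 13)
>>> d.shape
(5, 19)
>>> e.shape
(19, 13)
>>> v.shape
(23, 19)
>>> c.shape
(5, 5)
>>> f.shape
(13, 5)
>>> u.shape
(13, 5, 19)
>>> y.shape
(5, 17)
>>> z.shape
(13, 19)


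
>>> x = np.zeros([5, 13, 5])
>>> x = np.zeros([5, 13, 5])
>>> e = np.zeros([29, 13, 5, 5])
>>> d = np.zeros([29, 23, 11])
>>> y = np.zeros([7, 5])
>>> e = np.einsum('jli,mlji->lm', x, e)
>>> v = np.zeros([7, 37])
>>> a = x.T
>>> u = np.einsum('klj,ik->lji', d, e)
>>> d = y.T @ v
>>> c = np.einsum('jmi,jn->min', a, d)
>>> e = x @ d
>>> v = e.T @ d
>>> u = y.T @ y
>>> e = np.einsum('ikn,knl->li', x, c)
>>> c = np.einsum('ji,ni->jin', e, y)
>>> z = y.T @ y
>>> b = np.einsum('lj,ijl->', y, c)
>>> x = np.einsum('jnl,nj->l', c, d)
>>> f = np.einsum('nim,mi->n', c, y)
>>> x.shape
(7,)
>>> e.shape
(37, 5)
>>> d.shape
(5, 37)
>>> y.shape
(7, 5)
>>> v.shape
(37, 13, 37)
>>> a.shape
(5, 13, 5)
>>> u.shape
(5, 5)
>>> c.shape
(37, 5, 7)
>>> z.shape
(5, 5)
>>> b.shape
()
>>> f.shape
(37,)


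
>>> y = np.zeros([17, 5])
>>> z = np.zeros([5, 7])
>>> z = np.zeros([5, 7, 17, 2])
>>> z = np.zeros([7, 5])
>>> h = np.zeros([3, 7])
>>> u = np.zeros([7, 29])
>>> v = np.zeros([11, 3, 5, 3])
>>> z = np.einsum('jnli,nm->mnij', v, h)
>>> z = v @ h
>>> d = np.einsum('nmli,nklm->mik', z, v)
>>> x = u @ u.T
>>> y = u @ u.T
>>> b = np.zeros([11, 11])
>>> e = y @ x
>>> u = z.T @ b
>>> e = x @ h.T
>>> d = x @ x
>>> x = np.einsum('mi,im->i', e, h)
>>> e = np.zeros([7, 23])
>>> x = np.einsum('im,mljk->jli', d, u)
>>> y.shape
(7, 7)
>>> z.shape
(11, 3, 5, 7)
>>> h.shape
(3, 7)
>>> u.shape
(7, 5, 3, 11)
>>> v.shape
(11, 3, 5, 3)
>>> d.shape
(7, 7)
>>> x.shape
(3, 5, 7)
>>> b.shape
(11, 11)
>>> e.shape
(7, 23)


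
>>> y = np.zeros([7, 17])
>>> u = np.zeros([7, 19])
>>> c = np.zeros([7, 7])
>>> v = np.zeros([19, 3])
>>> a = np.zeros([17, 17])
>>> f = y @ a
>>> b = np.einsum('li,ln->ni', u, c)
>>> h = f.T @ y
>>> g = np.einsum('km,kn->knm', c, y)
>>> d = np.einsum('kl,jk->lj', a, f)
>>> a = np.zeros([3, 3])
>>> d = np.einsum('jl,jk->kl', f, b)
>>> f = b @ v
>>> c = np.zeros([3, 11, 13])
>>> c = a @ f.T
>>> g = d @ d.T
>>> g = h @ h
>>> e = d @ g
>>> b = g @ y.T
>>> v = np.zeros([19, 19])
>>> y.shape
(7, 17)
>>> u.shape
(7, 19)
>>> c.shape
(3, 7)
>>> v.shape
(19, 19)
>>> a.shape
(3, 3)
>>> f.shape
(7, 3)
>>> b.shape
(17, 7)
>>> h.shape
(17, 17)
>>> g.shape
(17, 17)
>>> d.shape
(19, 17)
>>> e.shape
(19, 17)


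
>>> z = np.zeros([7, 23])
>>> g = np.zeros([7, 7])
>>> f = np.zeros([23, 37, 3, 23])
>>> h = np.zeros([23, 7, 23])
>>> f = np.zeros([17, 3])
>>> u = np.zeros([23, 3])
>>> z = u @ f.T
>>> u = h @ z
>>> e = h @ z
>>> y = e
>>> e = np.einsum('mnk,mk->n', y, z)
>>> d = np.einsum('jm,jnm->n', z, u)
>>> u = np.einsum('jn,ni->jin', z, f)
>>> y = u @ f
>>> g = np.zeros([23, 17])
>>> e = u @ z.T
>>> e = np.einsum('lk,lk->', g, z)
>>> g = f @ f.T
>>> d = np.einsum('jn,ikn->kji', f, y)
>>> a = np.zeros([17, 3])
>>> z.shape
(23, 17)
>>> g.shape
(17, 17)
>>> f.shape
(17, 3)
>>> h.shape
(23, 7, 23)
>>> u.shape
(23, 3, 17)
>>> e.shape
()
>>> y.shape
(23, 3, 3)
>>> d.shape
(3, 17, 23)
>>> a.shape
(17, 3)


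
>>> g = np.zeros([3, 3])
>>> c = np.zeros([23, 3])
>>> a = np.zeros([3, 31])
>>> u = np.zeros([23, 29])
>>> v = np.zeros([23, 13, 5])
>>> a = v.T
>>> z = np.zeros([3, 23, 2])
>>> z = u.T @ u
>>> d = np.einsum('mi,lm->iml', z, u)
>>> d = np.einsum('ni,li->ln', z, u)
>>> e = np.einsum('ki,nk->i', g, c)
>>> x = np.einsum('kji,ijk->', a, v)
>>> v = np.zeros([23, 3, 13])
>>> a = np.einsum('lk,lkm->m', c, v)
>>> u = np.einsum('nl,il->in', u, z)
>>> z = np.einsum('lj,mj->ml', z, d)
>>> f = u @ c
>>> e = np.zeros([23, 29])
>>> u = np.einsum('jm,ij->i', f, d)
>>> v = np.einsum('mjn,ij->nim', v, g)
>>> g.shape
(3, 3)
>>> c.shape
(23, 3)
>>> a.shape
(13,)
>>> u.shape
(23,)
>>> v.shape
(13, 3, 23)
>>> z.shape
(23, 29)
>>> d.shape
(23, 29)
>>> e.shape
(23, 29)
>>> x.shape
()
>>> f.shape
(29, 3)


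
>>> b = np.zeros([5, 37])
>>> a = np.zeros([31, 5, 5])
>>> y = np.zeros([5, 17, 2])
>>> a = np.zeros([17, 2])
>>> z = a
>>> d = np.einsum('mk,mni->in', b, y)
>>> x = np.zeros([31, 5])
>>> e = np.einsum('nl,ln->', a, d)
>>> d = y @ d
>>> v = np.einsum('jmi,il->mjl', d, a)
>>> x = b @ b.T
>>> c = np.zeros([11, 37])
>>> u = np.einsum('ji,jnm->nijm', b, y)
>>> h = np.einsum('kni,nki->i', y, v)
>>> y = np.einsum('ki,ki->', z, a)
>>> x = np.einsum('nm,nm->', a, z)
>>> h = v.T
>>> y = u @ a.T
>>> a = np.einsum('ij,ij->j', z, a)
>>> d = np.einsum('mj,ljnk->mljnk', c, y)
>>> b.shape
(5, 37)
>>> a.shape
(2,)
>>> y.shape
(17, 37, 5, 17)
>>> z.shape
(17, 2)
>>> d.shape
(11, 17, 37, 5, 17)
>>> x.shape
()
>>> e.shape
()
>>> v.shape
(17, 5, 2)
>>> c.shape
(11, 37)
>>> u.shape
(17, 37, 5, 2)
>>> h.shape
(2, 5, 17)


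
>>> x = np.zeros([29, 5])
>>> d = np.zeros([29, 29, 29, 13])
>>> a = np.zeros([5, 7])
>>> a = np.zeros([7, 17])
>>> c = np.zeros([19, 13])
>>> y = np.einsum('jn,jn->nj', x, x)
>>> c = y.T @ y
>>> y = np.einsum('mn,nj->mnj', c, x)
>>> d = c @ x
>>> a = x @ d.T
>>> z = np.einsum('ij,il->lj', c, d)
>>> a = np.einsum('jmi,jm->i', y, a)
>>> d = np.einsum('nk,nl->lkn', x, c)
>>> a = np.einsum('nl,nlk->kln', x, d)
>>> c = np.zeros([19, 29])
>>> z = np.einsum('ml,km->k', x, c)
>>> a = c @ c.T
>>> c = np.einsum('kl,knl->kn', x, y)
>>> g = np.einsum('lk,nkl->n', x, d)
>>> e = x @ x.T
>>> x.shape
(29, 5)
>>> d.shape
(29, 5, 29)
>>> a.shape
(19, 19)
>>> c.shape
(29, 29)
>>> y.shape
(29, 29, 5)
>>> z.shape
(19,)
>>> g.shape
(29,)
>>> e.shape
(29, 29)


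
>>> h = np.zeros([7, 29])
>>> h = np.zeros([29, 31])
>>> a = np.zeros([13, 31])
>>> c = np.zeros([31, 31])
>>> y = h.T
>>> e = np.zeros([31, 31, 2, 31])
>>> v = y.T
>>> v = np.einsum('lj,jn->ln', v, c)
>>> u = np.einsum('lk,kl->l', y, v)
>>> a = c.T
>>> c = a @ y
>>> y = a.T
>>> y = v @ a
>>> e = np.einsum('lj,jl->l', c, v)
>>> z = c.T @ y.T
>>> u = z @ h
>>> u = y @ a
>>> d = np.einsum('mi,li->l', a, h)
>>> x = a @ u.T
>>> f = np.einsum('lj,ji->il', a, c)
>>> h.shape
(29, 31)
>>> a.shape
(31, 31)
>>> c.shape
(31, 29)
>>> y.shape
(29, 31)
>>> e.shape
(31,)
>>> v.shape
(29, 31)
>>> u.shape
(29, 31)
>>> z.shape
(29, 29)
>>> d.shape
(29,)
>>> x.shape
(31, 29)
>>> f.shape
(29, 31)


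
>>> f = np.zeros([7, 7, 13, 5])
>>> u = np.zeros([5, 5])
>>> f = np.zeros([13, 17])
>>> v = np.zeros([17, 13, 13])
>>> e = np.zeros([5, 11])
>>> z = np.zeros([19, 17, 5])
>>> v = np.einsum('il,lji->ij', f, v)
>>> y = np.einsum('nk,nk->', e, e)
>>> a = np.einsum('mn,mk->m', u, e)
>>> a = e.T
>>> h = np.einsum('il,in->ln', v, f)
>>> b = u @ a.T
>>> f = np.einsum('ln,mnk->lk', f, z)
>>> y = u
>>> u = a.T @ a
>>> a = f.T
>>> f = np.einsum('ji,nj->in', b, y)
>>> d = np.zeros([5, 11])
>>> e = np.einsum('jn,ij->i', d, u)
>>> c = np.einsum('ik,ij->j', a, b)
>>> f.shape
(11, 5)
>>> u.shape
(5, 5)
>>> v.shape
(13, 13)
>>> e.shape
(5,)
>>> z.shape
(19, 17, 5)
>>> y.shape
(5, 5)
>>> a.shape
(5, 13)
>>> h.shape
(13, 17)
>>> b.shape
(5, 11)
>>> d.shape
(5, 11)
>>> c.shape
(11,)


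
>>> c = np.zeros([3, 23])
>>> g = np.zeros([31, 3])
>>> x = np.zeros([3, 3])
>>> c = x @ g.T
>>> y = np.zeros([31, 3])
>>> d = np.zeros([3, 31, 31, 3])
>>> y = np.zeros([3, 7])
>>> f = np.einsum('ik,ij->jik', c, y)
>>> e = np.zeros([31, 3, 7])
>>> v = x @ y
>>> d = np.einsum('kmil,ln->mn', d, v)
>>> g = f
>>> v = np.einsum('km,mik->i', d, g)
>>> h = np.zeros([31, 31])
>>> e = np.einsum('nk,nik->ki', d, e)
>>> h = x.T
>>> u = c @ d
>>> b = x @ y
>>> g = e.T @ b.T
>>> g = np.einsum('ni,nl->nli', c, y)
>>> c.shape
(3, 31)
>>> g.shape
(3, 7, 31)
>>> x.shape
(3, 3)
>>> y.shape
(3, 7)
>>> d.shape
(31, 7)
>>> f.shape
(7, 3, 31)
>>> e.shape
(7, 3)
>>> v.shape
(3,)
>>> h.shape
(3, 3)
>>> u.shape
(3, 7)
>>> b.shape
(3, 7)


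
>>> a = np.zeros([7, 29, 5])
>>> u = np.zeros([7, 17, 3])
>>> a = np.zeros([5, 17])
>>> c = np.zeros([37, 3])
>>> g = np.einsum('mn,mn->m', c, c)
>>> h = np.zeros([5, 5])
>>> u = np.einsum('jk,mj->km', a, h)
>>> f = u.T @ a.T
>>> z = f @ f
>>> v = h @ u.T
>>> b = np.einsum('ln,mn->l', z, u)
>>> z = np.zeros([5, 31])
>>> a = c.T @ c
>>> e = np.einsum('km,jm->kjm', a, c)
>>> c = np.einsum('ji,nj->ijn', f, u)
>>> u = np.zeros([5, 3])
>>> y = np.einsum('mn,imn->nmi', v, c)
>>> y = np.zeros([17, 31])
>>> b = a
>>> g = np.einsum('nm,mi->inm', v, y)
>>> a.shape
(3, 3)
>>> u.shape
(5, 3)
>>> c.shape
(5, 5, 17)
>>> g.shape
(31, 5, 17)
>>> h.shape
(5, 5)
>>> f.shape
(5, 5)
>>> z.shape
(5, 31)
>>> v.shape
(5, 17)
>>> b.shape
(3, 3)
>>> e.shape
(3, 37, 3)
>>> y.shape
(17, 31)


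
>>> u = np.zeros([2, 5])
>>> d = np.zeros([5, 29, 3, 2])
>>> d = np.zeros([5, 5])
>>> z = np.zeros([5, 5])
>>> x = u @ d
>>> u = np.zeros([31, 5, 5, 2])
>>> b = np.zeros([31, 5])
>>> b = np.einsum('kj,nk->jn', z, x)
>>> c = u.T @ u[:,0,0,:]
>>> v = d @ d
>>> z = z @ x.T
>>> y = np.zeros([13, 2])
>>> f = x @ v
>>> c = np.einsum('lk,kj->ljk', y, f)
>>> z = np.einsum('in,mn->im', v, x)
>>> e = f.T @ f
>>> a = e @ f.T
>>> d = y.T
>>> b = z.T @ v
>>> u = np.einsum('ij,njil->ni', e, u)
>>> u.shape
(31, 5)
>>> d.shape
(2, 13)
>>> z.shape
(5, 2)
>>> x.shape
(2, 5)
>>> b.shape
(2, 5)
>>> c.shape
(13, 5, 2)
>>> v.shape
(5, 5)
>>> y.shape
(13, 2)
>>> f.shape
(2, 5)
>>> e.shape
(5, 5)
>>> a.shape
(5, 2)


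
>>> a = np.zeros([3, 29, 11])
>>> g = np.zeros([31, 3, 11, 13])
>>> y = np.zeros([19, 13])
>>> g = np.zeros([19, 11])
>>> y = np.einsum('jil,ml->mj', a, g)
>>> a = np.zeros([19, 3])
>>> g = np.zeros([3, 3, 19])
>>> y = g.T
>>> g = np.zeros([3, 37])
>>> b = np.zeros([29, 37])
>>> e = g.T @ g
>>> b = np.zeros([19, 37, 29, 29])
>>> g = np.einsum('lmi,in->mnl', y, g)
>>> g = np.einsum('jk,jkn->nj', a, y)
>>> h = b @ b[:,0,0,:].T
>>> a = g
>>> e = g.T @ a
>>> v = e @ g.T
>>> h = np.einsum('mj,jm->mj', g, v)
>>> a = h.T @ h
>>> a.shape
(19, 19)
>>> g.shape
(3, 19)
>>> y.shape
(19, 3, 3)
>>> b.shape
(19, 37, 29, 29)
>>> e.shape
(19, 19)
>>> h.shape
(3, 19)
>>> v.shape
(19, 3)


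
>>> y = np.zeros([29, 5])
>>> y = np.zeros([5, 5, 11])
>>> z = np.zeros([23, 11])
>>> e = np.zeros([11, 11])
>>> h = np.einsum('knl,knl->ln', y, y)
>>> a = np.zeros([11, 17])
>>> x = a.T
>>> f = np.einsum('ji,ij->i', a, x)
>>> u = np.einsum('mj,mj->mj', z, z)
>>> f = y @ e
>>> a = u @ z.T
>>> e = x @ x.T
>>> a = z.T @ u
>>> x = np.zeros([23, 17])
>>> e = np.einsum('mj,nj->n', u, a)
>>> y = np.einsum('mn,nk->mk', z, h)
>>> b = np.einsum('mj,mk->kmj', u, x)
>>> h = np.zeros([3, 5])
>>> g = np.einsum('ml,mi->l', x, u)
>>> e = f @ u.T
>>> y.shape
(23, 5)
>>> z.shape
(23, 11)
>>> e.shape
(5, 5, 23)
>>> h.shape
(3, 5)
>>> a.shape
(11, 11)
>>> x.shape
(23, 17)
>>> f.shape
(5, 5, 11)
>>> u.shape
(23, 11)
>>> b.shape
(17, 23, 11)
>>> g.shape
(17,)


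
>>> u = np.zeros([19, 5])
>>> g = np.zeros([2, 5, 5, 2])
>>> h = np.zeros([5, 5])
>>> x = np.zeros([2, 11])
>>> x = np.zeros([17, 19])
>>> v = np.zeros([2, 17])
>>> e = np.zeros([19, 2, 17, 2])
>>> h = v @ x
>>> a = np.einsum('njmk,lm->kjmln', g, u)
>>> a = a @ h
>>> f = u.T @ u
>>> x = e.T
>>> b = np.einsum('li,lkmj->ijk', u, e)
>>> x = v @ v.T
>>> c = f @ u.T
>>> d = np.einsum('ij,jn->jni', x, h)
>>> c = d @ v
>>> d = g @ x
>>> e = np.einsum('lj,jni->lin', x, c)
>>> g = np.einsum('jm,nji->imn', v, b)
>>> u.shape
(19, 5)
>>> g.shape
(2, 17, 5)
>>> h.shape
(2, 19)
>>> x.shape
(2, 2)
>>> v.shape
(2, 17)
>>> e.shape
(2, 17, 19)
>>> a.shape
(2, 5, 5, 19, 19)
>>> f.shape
(5, 5)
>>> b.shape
(5, 2, 2)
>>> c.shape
(2, 19, 17)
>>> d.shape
(2, 5, 5, 2)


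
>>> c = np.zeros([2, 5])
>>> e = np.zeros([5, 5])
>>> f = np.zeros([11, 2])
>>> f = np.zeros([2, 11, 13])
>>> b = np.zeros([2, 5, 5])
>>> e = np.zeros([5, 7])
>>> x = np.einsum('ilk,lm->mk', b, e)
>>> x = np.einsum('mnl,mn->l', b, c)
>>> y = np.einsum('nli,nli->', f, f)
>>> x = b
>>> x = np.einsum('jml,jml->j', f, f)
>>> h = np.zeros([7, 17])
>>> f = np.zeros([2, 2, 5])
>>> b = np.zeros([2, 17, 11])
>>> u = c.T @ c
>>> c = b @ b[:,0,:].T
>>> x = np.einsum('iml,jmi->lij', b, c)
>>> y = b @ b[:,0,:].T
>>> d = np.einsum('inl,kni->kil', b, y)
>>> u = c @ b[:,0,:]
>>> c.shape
(2, 17, 2)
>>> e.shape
(5, 7)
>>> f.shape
(2, 2, 5)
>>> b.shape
(2, 17, 11)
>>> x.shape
(11, 2, 2)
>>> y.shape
(2, 17, 2)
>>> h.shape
(7, 17)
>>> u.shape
(2, 17, 11)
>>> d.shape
(2, 2, 11)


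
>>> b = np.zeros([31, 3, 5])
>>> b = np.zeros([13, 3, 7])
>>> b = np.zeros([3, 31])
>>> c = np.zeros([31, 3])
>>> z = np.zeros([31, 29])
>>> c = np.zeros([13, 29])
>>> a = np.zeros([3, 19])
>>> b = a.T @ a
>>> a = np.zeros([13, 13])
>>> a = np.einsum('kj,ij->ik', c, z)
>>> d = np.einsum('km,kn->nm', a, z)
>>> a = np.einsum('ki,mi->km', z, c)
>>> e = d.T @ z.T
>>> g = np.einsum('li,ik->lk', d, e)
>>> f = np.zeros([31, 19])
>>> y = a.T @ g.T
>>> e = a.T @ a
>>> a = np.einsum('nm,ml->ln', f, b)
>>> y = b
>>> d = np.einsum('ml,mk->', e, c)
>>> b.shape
(19, 19)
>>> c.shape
(13, 29)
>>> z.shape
(31, 29)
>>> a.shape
(19, 31)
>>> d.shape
()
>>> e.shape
(13, 13)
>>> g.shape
(29, 31)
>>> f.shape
(31, 19)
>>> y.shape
(19, 19)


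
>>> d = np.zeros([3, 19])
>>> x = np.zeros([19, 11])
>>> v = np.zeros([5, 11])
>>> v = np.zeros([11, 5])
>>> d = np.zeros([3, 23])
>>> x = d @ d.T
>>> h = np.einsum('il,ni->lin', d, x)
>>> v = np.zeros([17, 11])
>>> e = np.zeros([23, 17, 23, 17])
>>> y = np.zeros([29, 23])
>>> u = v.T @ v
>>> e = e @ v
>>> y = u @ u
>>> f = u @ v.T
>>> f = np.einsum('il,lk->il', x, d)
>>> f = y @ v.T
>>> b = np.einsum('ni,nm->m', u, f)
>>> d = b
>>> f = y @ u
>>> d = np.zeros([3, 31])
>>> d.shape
(3, 31)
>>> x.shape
(3, 3)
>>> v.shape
(17, 11)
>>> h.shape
(23, 3, 3)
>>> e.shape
(23, 17, 23, 11)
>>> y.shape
(11, 11)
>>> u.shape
(11, 11)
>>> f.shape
(11, 11)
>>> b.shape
(17,)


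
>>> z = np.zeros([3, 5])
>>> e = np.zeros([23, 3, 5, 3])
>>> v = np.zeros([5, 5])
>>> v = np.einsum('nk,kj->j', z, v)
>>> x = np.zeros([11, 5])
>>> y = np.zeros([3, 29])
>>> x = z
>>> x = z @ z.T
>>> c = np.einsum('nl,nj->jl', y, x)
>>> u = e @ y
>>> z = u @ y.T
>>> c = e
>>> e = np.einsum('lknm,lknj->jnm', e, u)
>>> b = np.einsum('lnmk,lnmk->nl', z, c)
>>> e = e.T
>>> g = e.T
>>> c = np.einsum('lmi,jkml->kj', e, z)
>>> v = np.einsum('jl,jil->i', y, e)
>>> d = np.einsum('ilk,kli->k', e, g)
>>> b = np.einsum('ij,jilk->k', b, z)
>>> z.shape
(23, 3, 5, 3)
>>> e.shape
(3, 5, 29)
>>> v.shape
(5,)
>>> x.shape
(3, 3)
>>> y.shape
(3, 29)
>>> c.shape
(3, 23)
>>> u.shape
(23, 3, 5, 29)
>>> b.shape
(3,)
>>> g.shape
(29, 5, 3)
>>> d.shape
(29,)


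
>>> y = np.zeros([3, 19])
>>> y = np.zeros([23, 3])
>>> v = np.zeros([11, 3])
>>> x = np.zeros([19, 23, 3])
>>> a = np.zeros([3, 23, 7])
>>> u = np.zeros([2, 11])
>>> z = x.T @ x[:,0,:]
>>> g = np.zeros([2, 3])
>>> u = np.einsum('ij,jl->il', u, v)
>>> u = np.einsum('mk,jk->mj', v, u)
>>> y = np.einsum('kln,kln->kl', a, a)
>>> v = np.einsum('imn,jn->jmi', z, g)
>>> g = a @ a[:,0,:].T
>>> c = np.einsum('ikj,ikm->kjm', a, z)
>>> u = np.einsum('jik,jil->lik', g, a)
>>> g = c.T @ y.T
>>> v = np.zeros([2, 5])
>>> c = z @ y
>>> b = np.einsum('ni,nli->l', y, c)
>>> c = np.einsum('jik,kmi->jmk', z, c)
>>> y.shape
(3, 23)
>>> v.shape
(2, 5)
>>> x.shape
(19, 23, 3)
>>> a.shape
(3, 23, 7)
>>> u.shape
(7, 23, 3)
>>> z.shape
(3, 23, 3)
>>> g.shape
(3, 7, 3)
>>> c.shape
(3, 23, 3)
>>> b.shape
(23,)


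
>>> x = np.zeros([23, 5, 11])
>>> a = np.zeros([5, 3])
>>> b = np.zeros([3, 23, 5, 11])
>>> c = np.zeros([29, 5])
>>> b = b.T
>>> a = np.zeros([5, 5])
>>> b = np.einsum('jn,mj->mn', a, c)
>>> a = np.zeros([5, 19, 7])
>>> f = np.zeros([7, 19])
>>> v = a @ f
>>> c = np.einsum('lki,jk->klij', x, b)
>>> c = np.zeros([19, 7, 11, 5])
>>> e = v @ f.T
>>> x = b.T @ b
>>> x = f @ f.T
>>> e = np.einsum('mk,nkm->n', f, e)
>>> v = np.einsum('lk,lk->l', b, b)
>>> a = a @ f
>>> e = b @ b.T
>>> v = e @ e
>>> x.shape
(7, 7)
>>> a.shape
(5, 19, 19)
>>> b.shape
(29, 5)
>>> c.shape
(19, 7, 11, 5)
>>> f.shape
(7, 19)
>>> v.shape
(29, 29)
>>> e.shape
(29, 29)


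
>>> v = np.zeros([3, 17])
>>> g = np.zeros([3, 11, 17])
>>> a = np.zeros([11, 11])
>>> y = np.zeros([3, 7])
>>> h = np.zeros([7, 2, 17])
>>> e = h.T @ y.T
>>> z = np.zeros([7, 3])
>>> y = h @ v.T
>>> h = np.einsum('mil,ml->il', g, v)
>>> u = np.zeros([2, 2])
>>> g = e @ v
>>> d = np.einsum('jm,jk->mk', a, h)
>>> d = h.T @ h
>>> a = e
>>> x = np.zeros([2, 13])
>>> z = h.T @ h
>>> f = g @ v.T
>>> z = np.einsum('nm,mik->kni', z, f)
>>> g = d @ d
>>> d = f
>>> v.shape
(3, 17)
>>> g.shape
(17, 17)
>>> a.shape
(17, 2, 3)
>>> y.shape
(7, 2, 3)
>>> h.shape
(11, 17)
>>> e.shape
(17, 2, 3)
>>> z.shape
(3, 17, 2)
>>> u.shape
(2, 2)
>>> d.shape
(17, 2, 3)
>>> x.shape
(2, 13)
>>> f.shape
(17, 2, 3)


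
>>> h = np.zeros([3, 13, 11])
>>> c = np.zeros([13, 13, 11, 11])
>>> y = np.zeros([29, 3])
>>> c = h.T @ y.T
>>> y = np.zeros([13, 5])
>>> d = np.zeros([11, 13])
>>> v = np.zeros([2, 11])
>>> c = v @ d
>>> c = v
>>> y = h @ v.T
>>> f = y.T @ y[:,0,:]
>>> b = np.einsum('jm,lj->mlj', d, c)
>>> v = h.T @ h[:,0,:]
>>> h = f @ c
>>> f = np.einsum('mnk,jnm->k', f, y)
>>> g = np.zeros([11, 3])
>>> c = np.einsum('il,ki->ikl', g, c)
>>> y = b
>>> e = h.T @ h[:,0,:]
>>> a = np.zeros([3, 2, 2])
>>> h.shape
(2, 13, 11)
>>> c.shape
(11, 2, 3)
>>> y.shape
(13, 2, 11)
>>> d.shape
(11, 13)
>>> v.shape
(11, 13, 11)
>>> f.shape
(2,)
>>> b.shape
(13, 2, 11)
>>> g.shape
(11, 3)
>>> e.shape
(11, 13, 11)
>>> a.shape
(3, 2, 2)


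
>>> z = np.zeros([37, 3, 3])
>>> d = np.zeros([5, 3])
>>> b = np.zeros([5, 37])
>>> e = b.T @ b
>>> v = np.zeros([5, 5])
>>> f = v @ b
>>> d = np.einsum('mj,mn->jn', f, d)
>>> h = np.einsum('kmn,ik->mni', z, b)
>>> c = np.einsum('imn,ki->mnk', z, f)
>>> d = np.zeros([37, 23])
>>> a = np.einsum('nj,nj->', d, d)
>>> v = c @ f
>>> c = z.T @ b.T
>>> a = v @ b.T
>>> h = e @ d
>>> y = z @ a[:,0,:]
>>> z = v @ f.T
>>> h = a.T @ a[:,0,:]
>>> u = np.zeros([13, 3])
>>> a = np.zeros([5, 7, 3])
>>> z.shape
(3, 3, 5)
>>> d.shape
(37, 23)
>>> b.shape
(5, 37)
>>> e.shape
(37, 37)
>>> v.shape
(3, 3, 37)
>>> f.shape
(5, 37)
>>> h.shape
(5, 3, 5)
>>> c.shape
(3, 3, 5)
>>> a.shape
(5, 7, 3)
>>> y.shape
(37, 3, 5)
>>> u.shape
(13, 3)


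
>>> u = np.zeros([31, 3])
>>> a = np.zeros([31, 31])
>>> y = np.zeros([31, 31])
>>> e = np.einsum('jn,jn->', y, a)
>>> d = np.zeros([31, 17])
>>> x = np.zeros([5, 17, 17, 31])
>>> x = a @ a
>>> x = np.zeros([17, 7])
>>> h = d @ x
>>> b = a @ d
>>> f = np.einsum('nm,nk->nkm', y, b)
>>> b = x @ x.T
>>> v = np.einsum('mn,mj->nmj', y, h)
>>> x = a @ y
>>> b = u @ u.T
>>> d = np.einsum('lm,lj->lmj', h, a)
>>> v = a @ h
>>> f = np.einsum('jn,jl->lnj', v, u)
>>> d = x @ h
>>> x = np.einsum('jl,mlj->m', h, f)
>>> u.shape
(31, 3)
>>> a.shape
(31, 31)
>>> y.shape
(31, 31)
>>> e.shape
()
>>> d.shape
(31, 7)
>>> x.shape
(3,)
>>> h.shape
(31, 7)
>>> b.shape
(31, 31)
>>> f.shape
(3, 7, 31)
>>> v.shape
(31, 7)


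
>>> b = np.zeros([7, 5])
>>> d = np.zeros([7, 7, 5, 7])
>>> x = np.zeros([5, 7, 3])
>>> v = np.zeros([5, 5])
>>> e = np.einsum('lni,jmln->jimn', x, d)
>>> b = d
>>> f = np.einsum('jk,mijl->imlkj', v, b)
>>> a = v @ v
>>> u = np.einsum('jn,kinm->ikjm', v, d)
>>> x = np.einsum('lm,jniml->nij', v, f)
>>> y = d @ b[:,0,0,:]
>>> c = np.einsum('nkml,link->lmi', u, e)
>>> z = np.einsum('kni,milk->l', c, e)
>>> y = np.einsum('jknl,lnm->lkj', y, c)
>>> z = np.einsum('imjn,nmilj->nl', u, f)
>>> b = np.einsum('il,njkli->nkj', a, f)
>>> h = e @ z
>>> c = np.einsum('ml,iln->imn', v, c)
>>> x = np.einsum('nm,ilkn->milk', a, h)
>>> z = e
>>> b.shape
(7, 7, 7)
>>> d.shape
(7, 7, 5, 7)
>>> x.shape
(5, 7, 3, 7)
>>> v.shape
(5, 5)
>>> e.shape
(7, 3, 7, 7)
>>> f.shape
(7, 7, 7, 5, 5)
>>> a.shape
(5, 5)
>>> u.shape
(7, 7, 5, 7)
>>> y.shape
(7, 7, 7)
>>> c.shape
(7, 5, 3)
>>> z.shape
(7, 3, 7, 7)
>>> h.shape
(7, 3, 7, 5)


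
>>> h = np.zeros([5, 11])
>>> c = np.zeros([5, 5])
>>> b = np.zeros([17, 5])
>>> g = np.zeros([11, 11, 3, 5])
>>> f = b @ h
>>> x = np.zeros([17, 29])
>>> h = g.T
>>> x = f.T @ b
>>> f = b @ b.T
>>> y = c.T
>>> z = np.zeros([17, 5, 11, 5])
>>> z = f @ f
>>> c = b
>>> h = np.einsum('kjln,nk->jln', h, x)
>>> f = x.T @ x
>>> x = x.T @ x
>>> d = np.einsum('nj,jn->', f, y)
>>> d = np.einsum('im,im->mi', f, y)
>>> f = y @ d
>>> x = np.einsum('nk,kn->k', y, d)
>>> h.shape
(3, 11, 11)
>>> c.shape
(17, 5)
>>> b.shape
(17, 5)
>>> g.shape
(11, 11, 3, 5)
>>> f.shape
(5, 5)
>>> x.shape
(5,)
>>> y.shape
(5, 5)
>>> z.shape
(17, 17)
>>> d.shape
(5, 5)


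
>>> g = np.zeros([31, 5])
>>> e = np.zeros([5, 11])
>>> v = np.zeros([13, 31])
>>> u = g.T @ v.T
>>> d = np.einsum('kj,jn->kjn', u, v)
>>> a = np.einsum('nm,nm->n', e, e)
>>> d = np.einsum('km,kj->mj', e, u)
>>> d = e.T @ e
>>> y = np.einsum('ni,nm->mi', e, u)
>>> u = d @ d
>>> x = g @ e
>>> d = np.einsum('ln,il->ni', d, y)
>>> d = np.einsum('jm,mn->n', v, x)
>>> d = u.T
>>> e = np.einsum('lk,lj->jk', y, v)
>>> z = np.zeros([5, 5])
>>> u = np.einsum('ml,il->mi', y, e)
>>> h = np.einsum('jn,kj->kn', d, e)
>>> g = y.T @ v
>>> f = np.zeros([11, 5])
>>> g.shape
(11, 31)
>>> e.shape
(31, 11)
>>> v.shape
(13, 31)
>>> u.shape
(13, 31)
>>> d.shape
(11, 11)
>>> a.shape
(5,)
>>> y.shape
(13, 11)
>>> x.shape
(31, 11)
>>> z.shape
(5, 5)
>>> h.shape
(31, 11)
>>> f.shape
(11, 5)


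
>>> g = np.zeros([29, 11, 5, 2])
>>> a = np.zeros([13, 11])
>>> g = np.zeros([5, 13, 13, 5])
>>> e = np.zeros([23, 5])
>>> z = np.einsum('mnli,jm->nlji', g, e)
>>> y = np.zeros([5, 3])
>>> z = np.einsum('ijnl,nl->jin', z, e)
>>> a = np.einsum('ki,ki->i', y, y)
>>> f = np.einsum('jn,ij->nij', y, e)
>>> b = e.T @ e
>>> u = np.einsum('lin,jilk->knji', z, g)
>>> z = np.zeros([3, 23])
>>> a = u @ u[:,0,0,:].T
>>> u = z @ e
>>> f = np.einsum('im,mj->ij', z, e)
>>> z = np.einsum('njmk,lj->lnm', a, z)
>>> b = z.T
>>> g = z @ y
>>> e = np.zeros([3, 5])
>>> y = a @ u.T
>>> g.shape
(3, 5, 3)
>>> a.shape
(5, 23, 5, 5)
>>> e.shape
(3, 5)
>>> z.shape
(3, 5, 5)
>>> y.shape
(5, 23, 5, 3)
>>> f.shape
(3, 5)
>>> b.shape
(5, 5, 3)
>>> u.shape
(3, 5)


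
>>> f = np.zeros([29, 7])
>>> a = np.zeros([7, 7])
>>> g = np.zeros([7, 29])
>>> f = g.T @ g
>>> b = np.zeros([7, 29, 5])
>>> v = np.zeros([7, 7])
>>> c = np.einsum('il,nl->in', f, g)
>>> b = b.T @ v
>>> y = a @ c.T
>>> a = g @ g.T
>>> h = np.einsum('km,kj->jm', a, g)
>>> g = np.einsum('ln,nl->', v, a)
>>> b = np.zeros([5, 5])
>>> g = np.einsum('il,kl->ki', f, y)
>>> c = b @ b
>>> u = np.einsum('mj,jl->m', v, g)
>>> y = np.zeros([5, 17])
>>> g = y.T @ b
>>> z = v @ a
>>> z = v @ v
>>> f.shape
(29, 29)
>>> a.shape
(7, 7)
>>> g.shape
(17, 5)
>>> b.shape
(5, 5)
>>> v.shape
(7, 7)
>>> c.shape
(5, 5)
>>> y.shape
(5, 17)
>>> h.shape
(29, 7)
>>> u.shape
(7,)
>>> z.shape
(7, 7)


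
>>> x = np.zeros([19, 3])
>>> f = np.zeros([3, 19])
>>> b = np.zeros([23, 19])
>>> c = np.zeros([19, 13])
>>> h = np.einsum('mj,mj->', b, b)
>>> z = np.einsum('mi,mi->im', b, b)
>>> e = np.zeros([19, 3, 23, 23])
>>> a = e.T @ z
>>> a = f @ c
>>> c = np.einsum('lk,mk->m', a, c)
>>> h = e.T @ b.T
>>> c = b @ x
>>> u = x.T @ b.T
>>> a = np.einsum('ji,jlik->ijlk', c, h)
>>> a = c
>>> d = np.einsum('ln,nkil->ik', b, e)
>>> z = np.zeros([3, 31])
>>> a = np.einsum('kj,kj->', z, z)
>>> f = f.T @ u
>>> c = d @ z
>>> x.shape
(19, 3)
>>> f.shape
(19, 23)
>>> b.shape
(23, 19)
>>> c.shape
(23, 31)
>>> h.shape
(23, 23, 3, 23)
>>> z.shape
(3, 31)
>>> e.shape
(19, 3, 23, 23)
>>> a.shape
()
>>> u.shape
(3, 23)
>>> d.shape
(23, 3)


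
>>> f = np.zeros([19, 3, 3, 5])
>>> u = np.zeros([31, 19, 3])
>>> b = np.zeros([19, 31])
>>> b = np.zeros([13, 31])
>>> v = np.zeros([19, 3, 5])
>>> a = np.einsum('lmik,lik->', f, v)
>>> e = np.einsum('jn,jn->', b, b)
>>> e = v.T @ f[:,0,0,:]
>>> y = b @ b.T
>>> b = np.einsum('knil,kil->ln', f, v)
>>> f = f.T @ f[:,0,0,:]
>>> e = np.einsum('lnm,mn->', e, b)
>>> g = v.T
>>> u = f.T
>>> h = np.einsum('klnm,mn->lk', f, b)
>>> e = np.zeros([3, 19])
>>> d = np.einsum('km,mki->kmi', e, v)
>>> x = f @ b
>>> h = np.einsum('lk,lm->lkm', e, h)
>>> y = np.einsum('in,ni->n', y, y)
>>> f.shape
(5, 3, 3, 5)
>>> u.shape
(5, 3, 3, 5)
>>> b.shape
(5, 3)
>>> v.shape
(19, 3, 5)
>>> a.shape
()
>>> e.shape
(3, 19)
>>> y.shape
(13,)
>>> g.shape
(5, 3, 19)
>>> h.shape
(3, 19, 5)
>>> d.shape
(3, 19, 5)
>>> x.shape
(5, 3, 3, 3)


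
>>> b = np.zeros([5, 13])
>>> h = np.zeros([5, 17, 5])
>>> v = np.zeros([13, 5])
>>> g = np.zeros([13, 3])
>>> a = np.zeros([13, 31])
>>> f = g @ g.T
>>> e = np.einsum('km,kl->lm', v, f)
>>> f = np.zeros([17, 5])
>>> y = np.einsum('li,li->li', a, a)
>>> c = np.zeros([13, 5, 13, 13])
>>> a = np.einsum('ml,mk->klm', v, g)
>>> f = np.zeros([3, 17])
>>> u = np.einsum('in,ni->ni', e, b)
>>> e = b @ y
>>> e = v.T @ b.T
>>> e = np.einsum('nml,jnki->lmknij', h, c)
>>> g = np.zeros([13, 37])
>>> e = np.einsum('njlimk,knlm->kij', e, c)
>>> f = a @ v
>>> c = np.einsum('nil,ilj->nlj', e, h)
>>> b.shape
(5, 13)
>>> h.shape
(5, 17, 5)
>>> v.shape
(13, 5)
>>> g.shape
(13, 37)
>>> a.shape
(3, 5, 13)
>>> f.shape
(3, 5, 5)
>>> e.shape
(13, 5, 17)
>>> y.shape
(13, 31)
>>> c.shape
(13, 17, 5)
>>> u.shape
(5, 13)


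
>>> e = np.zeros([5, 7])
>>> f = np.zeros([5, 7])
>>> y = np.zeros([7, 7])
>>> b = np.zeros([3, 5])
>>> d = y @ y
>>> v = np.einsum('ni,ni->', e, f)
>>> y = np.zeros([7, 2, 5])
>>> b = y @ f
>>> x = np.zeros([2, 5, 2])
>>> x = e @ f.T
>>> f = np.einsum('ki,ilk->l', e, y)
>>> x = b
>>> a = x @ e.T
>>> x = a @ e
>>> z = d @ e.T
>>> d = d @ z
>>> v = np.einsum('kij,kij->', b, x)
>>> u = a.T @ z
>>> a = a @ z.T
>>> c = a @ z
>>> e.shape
(5, 7)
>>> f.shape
(2,)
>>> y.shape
(7, 2, 5)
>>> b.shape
(7, 2, 7)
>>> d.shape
(7, 5)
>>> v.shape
()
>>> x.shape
(7, 2, 7)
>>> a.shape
(7, 2, 7)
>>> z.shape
(7, 5)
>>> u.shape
(5, 2, 5)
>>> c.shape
(7, 2, 5)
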